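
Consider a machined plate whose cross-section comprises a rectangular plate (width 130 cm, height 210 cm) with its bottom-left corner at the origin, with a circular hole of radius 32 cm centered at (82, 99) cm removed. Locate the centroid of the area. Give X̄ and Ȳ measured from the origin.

X̄ = 62.73 cm, Ȳ = 105.80 cm

Part | A | x̄ᵢ | ȳᵢ | A·x̄ᵢ | A·ȳᵢ
plate | 27300.00 | 65.00 | 105.00 | 1774500.00 | 2866500.00
hole | -3216.99 | 82.00 | 99.00 | -263793.25 | -318482.10
Σ | 24083.01 |  |  | 1510706.75 | 2548017.90
X̄ = 1510706.75 / 24083.01 = 62.73 cm
Ȳ = 2548017.90 / 24083.01 = 105.80 cm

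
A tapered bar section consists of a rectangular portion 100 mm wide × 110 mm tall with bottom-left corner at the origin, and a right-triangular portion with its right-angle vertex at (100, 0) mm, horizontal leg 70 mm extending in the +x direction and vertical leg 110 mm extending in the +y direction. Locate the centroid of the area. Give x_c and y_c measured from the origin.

x_c = 69.01 mm, y_c = 50.25 mm

rectangular portion: A = 100 × 110 = 11000.00, centroid at (50.00, 55.00).
triangular portion: A = ½·70·110 = 3850.00, centroid at (123.33, 36.67).
ΣA = 14850.00 mm²
ΣAx_c = (11000.00)(50.00) + (3850.00)(123.33) = 1024833.33 mm³
ΣAy_c = (11000.00)(55.00) + (3850.00)(36.67) = 746166.67 mm³
x_c = 1024833.33 / 14850.00 = 69.01 mm
y_c = 746166.67 / 14850.00 = 50.25 mm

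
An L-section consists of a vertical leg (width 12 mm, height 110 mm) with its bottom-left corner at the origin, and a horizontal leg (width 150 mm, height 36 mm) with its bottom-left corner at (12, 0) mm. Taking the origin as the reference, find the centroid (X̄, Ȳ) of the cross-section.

X̄ = 71.09 mm, Ȳ = 25.27 mm

vertical leg: A = 12 × 110 = 1320.00, centroid at (6.00, 55.00).
horizontal leg: A = 150 × 36 = 5400.00, centroid at (87.00, 18.00).
ΣA = 6720.00 mm²
ΣAX̄ = (1320.00)(6.00) + (5400.00)(87.00) = 477720.00 mm³
ΣAȲ = (1320.00)(55.00) + (5400.00)(18.00) = 169800.00 mm³
X̄ = 477720.00 / 6720.00 = 71.09 mm
Ȳ = 169800.00 / 6720.00 = 25.27 mm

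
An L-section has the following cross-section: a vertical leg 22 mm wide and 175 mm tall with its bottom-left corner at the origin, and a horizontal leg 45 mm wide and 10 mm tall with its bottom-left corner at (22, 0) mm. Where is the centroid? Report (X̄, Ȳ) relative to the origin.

X̄ = 14.51 mm, Ȳ = 78.87 mm

Part | A | x̄ᵢ | ȳᵢ | A·x̄ᵢ | A·ȳᵢ
vertical leg | 3850.00 | 11.00 | 87.50 | 42350.00 | 336875.00
horizontal leg | 450.00 | 44.50 | 5.00 | 20025.00 | 2250.00
Σ | 4300.00 |  |  | 62375.00 | 339125.00
X̄ = 62375.00 / 4300.00 = 14.51 mm
Ȳ = 339125.00 / 4300.00 = 78.87 mm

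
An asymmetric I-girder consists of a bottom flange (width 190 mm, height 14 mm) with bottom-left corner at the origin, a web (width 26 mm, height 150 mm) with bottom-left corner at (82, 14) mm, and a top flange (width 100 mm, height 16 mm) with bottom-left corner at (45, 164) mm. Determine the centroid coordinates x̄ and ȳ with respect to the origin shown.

bottom flange: A = 190 × 14 = 2660.00, centroid at (95.00, 7.00).
web: A = 26 × 150 = 3900.00, centroid at (95.00, 89.00).
top flange: A = 100 × 16 = 1600.00, centroid at (95.00, 172.00).
ΣA = 8160.00 mm²
ΣAx̄ = (2660.00)(95.00) + (3900.00)(95.00) + (1600.00)(95.00) = 775200.00 mm³
ΣAȳ = (2660.00)(7.00) + (3900.00)(89.00) + (1600.00)(172.00) = 640920.00 mm³
x̄ = 775200.00 / 8160.00 = 95.00 mm
ȳ = 640920.00 / 8160.00 = 78.54 mm

x̄ = 95.00 mm, ȳ = 78.54 mm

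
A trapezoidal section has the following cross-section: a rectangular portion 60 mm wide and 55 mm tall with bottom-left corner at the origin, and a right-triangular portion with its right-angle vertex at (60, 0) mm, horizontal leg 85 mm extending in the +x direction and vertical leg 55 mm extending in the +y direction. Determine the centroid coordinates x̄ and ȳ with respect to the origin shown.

rectangular portion: A = 60 × 55 = 3300.00, centroid at (30.00, 27.50).
triangular portion: A = ½·85·55 = 2337.50, centroid at (88.33, 18.33).
ΣA = 5637.50 mm²
ΣAx̄ = (3300.00)(30.00) + (2337.50)(88.33) = 305479.17 mm³
ΣAȳ = (3300.00)(27.50) + (2337.50)(18.33) = 133604.17 mm³
x̄ = 305479.17 / 5637.50 = 54.19 mm
ȳ = 133604.17 / 5637.50 = 23.70 mm

x̄ = 54.19 mm, ȳ = 23.70 mm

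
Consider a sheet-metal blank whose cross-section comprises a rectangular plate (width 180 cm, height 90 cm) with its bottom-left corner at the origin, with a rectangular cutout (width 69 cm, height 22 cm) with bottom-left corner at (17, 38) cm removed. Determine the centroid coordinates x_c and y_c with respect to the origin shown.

Part | A | x̄ᵢ | ȳᵢ | A·x̄ᵢ | A·ȳᵢ
plate | 16200.00 | 90.00 | 45.00 | 1458000.00 | 729000.00
hole | -1518.00 | 51.50 | 49.00 | -78177.00 | -74382.00
Σ | 14682.00 |  |  | 1379823.00 | 654618.00
x_c = 1379823.00 / 14682.00 = 93.98 cm
y_c = 654618.00 / 14682.00 = 44.59 cm

x_c = 93.98 cm, y_c = 44.59 cm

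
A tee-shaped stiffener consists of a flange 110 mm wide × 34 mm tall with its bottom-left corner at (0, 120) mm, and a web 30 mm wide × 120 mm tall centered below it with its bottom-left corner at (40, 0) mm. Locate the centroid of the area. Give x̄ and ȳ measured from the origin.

x̄ = 55.00 mm, ȳ = 99.23 mm

Part | A | x̄ᵢ | ȳᵢ | A·x̄ᵢ | A·ȳᵢ
web | 3600.00 | 55.00 | 60.00 | 198000.00 | 216000.00
flange | 3740.00 | 55.00 | 137.00 | 205700.00 | 512380.00
Σ | 7340.00 |  |  | 403700.00 | 728380.00
x̄ = 403700.00 / 7340.00 = 55.00 mm
ȳ = 728380.00 / 7340.00 = 99.23 mm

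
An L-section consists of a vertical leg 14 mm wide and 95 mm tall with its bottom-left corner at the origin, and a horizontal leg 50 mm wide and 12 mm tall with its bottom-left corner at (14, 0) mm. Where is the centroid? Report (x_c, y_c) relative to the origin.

vertical leg: A = 14 × 95 = 1330.00, centroid at (7.00, 47.50).
horizontal leg: A = 50 × 12 = 600.00, centroid at (39.00, 6.00).
ΣA = 1930.00 mm², ΣAx_c = 32710.00 mm³, ΣAy_c = 66775.00 mm³.
x_c = 32710.00/1930.00 = 16.95 mm; y_c = 66775.00/1930.00 = 34.60 mm.

x_c = 16.95 mm, y_c = 34.60 mm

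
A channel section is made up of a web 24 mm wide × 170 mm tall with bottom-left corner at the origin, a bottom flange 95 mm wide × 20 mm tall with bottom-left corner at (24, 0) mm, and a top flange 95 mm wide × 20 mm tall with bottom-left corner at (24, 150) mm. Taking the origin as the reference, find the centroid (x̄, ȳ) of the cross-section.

web: A = 24 × 170 = 4080.00, centroid at (12.00, 85.00).
bottom flange: A = 95 × 20 = 1900.00, centroid at (71.50, 10.00).
top flange: A = 95 × 20 = 1900.00, centroid at (71.50, 160.00).
ΣA = 7880.00 mm²
ΣAx̄ = (4080.00)(12.00) + (1900.00)(71.50) + (1900.00)(71.50) = 320660.00 mm³
ΣAȳ = (4080.00)(85.00) + (1900.00)(10.00) + (1900.00)(160.00) = 669800.00 mm³
x̄ = 320660.00 / 7880.00 = 40.69 mm
ȳ = 669800.00 / 7880.00 = 85.00 mm

x̄ = 40.69 mm, ȳ = 85.00 mm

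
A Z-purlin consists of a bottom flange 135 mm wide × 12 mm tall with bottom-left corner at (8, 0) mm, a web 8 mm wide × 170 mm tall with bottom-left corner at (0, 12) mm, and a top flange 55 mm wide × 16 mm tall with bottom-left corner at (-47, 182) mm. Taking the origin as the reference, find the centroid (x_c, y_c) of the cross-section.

x_c = 28.65 mm, y_c = 80.01 mm

Part | A | x̄ᵢ | ȳᵢ | A·x̄ᵢ | A·ȳᵢ
bottom flange | 1620.00 | 75.50 | 6.00 | 122310.00 | 9720.00
web | 1360.00 | 4.00 | 97.00 | 5440.00 | 131920.00
top flange | 880.00 | -19.50 | 190.00 | -17160.00 | 167200.00
Σ | 3860.00 |  |  | 110590.00 | 308840.00
x_c = 110590.00 / 3860.00 = 28.65 mm
y_c = 308840.00 / 3860.00 = 80.01 mm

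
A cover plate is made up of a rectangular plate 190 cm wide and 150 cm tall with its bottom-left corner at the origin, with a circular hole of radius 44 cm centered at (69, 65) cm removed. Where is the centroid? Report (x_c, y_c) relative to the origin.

x_c = 102.05 cm, y_c = 77.71 cm

plate: A = 190 × 150 = 28500.00, centroid at (95.00, 75.00).
hole: A = −π·44² = -6082.12, centroid at (69.00, 65.00).
ΣA = 22417.88 cm², ΣAx_c = 2287833.49 cm³, ΣAy_c = 1742161.98 cm³.
x_c = 2287833.49/22417.88 = 102.05 cm; y_c = 1742161.98/22417.88 = 77.71 cm.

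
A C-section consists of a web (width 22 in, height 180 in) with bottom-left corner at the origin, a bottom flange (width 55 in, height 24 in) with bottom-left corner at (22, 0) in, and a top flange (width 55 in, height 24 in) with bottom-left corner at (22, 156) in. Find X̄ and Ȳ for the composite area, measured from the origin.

X̄ = 26.40 in, Ȳ = 90.00 in

web: A = 22 × 180 = 3960.00, centroid at (11.00, 90.00).
bottom flange: A = 55 × 24 = 1320.00, centroid at (49.50, 12.00).
top flange: A = 55 × 24 = 1320.00, centroid at (49.50, 168.00).
ΣA = 6600.00 in²
ΣAX̄ = (3960.00)(11.00) + (1320.00)(49.50) + (1320.00)(49.50) = 174240.00 in³
ΣAȲ = (3960.00)(90.00) + (1320.00)(12.00) + (1320.00)(168.00) = 594000.00 in³
X̄ = 174240.00 / 6600.00 = 26.40 in
Ȳ = 594000.00 / 6600.00 = 90.00 in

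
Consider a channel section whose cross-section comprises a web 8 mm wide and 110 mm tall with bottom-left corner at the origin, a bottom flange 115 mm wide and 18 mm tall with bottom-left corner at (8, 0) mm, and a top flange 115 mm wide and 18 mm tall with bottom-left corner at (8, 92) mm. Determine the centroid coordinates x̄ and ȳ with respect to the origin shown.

Part | A | x̄ᵢ | ȳᵢ | A·x̄ᵢ | A·ȳᵢ
web | 880.00 | 4.00 | 55.00 | 3520.00 | 48400.00
bottom flange | 2070.00 | 65.50 | 9.00 | 135585.00 | 18630.00
top flange | 2070.00 | 65.50 | 101.00 | 135585.00 | 209070.00
Σ | 5020.00 |  |  | 274690.00 | 276100.00
x̄ = 274690.00 / 5020.00 = 54.72 mm
ȳ = 276100.00 / 5020.00 = 55.00 mm

x̄ = 54.72 mm, ȳ = 55.00 mm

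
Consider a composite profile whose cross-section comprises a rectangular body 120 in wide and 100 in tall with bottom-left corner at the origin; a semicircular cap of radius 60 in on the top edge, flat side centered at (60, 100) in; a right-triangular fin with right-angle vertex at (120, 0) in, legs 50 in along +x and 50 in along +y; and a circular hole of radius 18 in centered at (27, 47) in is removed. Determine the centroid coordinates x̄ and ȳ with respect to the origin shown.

x̄ = 67.24 in, ȳ = 71.70 in

Part | A | x̄ᵢ | ȳᵢ | A·x̄ᵢ | A·ȳᵢ
rectangular body | 12000.00 | 60.00 | 50.00 | 720000.00 | 600000.00
semicircular top | 5654.87 | 60.00 | 125.46 | 339292.01 | 709486.68
triangular fin | 1250.00 | 136.67 | 16.67 | 170833.33 | 20833.33
hole | -1017.88 | 27.00 | 47.00 | -27482.65 | -47840.17
Σ | 17886.99 |  |  | 1202642.69 | 1282479.84
x̄ = 1202642.69 / 17886.99 = 67.24 in
ȳ = 1282479.84 / 17886.99 = 71.70 in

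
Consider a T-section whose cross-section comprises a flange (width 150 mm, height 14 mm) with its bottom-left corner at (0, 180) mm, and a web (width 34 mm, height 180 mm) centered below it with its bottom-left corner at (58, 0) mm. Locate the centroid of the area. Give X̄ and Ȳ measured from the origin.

web: A = 34 × 180 = 6120.00, centroid at (75.00, 90.00).
flange: A = 150 × 14 = 2100.00, centroid at (75.00, 187.00).
ΣA = 8220.00 mm², ΣAX̄ = 616500.00 mm³, ΣAȲ = 943500.00 mm³.
X̄ = 616500.00/8220.00 = 75.00 mm; Ȳ = 943500.00/8220.00 = 114.78 mm.

X̄ = 75.00 mm, Ȳ = 114.78 mm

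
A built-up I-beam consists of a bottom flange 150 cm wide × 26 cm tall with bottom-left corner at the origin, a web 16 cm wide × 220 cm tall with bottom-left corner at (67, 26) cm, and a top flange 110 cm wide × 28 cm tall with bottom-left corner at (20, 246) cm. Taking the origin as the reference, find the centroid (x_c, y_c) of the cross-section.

bottom flange: A = 150 × 26 = 3900.00, centroid at (75.00, 13.00).
web: A = 16 × 220 = 3520.00, centroid at (75.00, 136.00).
top flange: A = 110 × 28 = 3080.00, centroid at (75.00, 260.00).
ΣA = 10500.00 cm², ΣAx_c = 787500.00 cm³, ΣAy_c = 1330220.00 cm³.
x_c = 787500.00/10500.00 = 75.00 cm; y_c = 1330220.00/10500.00 = 126.69 cm.

x_c = 75.00 cm, y_c = 126.69 cm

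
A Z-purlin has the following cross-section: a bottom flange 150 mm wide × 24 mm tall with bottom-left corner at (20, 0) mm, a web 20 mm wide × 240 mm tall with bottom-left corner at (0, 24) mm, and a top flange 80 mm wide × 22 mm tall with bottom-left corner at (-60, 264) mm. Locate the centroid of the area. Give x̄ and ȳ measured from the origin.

bottom flange: A = 150 × 24 = 3600.00, centroid at (95.00, 12.00).
web: A = 20 × 240 = 4800.00, centroid at (10.00, 144.00).
top flange: A = 80 × 22 = 1760.00, centroid at (-20.00, 275.00).
ΣA = 10160.00 mm²
ΣAx̄ = (3600.00)(95.00) + (4800.00)(10.00) + (1760.00)(-20.00) = 354800.00 mm³
ΣAȳ = (3600.00)(12.00) + (4800.00)(144.00) + (1760.00)(275.00) = 1218400.00 mm³
x̄ = 354800.00 / 10160.00 = 34.92 mm
ȳ = 1218400.00 / 10160.00 = 119.92 mm

x̄ = 34.92 mm, ȳ = 119.92 mm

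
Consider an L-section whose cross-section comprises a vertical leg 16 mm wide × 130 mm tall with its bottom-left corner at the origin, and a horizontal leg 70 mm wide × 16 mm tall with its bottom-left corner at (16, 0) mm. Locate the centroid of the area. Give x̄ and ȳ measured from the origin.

Part | A | x̄ᵢ | ȳᵢ | A·x̄ᵢ | A·ȳᵢ
vertical leg | 2080.00 | 8.00 | 65.00 | 16640.00 | 135200.00
horizontal leg | 1120.00 | 51.00 | 8.00 | 57120.00 | 8960.00
Σ | 3200.00 |  |  | 73760.00 | 144160.00
x̄ = 73760.00 / 3200.00 = 23.05 mm
ȳ = 144160.00 / 3200.00 = 45.05 mm

x̄ = 23.05 mm, ȳ = 45.05 mm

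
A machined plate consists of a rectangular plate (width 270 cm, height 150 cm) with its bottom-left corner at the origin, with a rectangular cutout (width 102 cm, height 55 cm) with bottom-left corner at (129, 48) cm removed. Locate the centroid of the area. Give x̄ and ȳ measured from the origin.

plate: A = 270 × 150 = 40500.00, centroid at (135.00, 75.00).
hole: A = −(102 × 55) = -5610.00, centroid at (180.00, 75.50).
ΣA = 34890.00 cm²
ΣAx̄ = (40500.00)(135.00) + (-5610.00)(180.00) = 4457700.00 cm³
ΣAȳ = (40500.00)(75.00) + (-5610.00)(75.50) = 2613945.00 cm³
x̄ = 4457700.00 / 34890.00 = 127.76 cm
ȳ = 2613945.00 / 34890.00 = 74.92 cm

x̄ = 127.76 cm, ȳ = 74.92 cm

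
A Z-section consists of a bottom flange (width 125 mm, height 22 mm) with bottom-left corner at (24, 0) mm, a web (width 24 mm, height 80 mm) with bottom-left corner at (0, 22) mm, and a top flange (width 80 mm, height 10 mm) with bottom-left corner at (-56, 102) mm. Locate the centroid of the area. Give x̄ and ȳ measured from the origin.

bottom flange: A = 125 × 22 = 2750.00, centroid at (86.50, 11.00).
web: A = 24 × 80 = 1920.00, centroid at (12.00, 62.00).
top flange: A = 80 × 10 = 800.00, centroid at (-16.00, 107.00).
ΣA = 5470.00 mm²
ΣAx̄ = (2750.00)(86.50) + (1920.00)(12.00) + (800.00)(-16.00) = 248115.00 mm³
ΣAȳ = (2750.00)(11.00) + (1920.00)(62.00) + (800.00)(107.00) = 234890.00 mm³
x̄ = 248115.00 / 5470.00 = 45.36 mm
ȳ = 234890.00 / 5470.00 = 42.94 mm

x̄ = 45.36 mm, ȳ = 42.94 mm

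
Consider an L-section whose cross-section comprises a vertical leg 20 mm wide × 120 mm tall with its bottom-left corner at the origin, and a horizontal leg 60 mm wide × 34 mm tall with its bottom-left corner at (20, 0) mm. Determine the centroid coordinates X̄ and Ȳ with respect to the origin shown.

X̄ = 28.38 mm, Ȳ = 40.24 mm

vertical leg: A = 20 × 120 = 2400.00, centroid at (10.00, 60.00).
horizontal leg: A = 60 × 34 = 2040.00, centroid at (50.00, 17.00).
ΣA = 4440.00 mm², ΣAX̄ = 126000.00 mm³, ΣAȲ = 178680.00 mm³.
X̄ = 126000.00/4440.00 = 28.38 mm; Ȳ = 178680.00/4440.00 = 40.24 mm.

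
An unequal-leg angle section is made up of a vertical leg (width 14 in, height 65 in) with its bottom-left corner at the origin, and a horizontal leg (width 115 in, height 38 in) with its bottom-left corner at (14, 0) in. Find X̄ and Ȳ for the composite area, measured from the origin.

X̄ = 60.38 in, Ȳ = 21.33 in

vertical leg: A = 14 × 65 = 910.00, centroid at (7.00, 32.50).
horizontal leg: A = 115 × 38 = 4370.00, centroid at (71.50, 19.00).
ΣA = 5280.00 in², ΣAX̄ = 318825.00 in³, ΣAȲ = 112605.00 in³.
X̄ = 318825.00/5280.00 = 60.38 in; Ȳ = 112605.00/5280.00 = 21.33 in.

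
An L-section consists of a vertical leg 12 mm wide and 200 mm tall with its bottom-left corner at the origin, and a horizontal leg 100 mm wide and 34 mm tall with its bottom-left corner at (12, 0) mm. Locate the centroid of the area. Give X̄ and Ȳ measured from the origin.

X̄ = 38.83 mm, Ȳ = 51.34 mm

vertical leg: A = 12 × 200 = 2400.00, centroid at (6.00, 100.00).
horizontal leg: A = 100 × 34 = 3400.00, centroid at (62.00, 17.00).
ΣA = 5800.00 mm², ΣAX̄ = 225200.00 mm³, ΣAȲ = 297800.00 mm³.
X̄ = 225200.00/5800.00 = 38.83 mm; Ȳ = 297800.00/5800.00 = 51.34 mm.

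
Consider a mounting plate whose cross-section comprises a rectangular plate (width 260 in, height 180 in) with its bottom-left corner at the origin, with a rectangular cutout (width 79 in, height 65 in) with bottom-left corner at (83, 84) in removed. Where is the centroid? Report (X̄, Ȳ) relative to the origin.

X̄ = 130.92 in, Ȳ = 86.73 in

plate: A = 260 × 180 = 46800.00, centroid at (130.00, 90.00).
hole: A = −(79 × 65) = -5135.00, centroid at (122.50, 116.50).
ΣA = 41665.00 in²
ΣAX̄ = (46800.00)(130.00) + (-5135.00)(122.50) = 5454962.50 in³
ΣAȲ = (46800.00)(90.00) + (-5135.00)(116.50) = 3613772.50 in³
X̄ = 5454962.50 / 41665.00 = 130.92 in
Ȳ = 3613772.50 / 41665.00 = 86.73 in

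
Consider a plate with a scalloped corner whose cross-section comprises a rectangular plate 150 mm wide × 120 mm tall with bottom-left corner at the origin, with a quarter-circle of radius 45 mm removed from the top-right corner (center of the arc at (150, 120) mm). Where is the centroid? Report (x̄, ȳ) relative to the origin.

x̄ = 69.58 mm, ȳ = 56.04 mm

plate: A = 150 × 120 = 18000.00, centroid at (75.00, 60.00).
removed quarter-circle: A = −¼π·45² = -1590.43, centroid at (130.90, 100.90).
ΣA = 16409.57 mm²
ΣAx̄ = (18000.00)(75.00) + (-1590.43)(130.90) = 1141810.31 mm³
ΣAȳ = (18000.00)(60.00) + (-1590.43)(100.90) = 919523.25 mm³
x̄ = 1141810.31 / 16409.57 = 69.58 mm
ȳ = 919523.25 / 16409.57 = 56.04 mm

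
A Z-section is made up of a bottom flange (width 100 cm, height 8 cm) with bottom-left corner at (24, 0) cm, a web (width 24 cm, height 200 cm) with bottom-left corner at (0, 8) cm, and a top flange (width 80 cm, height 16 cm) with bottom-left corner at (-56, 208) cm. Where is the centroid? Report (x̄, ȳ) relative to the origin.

Part | A | x̄ᵢ | ȳᵢ | A·x̄ᵢ | A·ȳᵢ
bottom flange | 800.00 | 74.00 | 4.00 | 59200.00 | 3200.00
web | 4800.00 | 12.00 | 108.00 | 57600.00 | 518400.00
top flange | 1280.00 | -16.00 | 216.00 | -20480.00 | 276480.00
Σ | 6880.00 |  |  | 96320.00 | 798080.00
x̄ = 96320.00 / 6880.00 = 14.00 cm
ȳ = 798080.00 / 6880.00 = 116.00 cm

x̄ = 14.00 cm, ȳ = 116.00 cm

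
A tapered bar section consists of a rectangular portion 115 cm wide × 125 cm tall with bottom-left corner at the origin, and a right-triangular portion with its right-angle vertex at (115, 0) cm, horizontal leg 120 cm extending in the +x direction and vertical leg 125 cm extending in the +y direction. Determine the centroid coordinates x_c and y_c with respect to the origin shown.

Part | A | x̄ᵢ | ȳᵢ | A·x̄ᵢ | A·ȳᵢ
rectangular portion | 14375.00 | 57.50 | 62.50 | 826562.50 | 898437.50
triangular portion | 7500.00 | 155.00 | 41.67 | 1162500.00 | 312500.00
Σ | 21875.00 |  |  | 1989062.50 | 1210937.50
x_c = 1989062.50 / 21875.00 = 90.93 cm
y_c = 1210937.50 / 21875.00 = 55.36 cm

x_c = 90.93 cm, y_c = 55.36 cm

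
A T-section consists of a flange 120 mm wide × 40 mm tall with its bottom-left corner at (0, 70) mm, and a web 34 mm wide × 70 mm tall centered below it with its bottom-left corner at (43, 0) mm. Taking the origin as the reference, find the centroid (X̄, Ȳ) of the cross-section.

web: A = 34 × 70 = 2380.00, centroid at (60.00, 35.00).
flange: A = 120 × 40 = 4800.00, centroid at (60.00, 90.00).
ΣA = 7180.00 mm²
ΣAX̄ = (2380.00)(60.00) + (4800.00)(60.00) = 430800.00 mm³
ΣAȲ = (2380.00)(35.00) + (4800.00)(90.00) = 515300.00 mm³
X̄ = 430800.00 / 7180.00 = 60.00 mm
Ȳ = 515300.00 / 7180.00 = 71.77 mm

X̄ = 60.00 mm, Ȳ = 71.77 mm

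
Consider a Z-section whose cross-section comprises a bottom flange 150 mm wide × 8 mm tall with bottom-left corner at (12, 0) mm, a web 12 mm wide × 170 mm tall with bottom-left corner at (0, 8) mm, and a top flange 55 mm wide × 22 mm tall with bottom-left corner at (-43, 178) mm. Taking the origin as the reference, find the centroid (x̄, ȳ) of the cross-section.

x̄ = 22.00 mm, ȳ = 95.10 mm

bottom flange: A = 150 × 8 = 1200.00, centroid at (87.00, 4.00).
web: A = 12 × 170 = 2040.00, centroid at (6.00, 93.00).
top flange: A = 55 × 22 = 1210.00, centroid at (-15.50, 189.00).
ΣA = 4450.00 mm², ΣAx̄ = 97885.00 mm³, ΣAȳ = 423210.00 mm³.
x̄ = 97885.00/4450.00 = 22.00 mm; ȳ = 423210.00/4450.00 = 95.10 mm.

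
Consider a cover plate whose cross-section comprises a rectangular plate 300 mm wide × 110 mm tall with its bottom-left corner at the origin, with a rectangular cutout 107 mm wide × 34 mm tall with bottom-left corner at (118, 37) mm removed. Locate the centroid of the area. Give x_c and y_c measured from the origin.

x_c = 147.34 mm, y_c = 55.12 mm

plate: A = 300 × 110 = 33000.00, centroid at (150.00, 55.00).
hole: A = −(107 × 34) = -3638.00, centroid at (171.50, 54.00).
ΣA = 29362.00 mm², ΣAx_c = 4326083.00 mm³, ΣAy_c = 1618548.00 mm³.
x_c = 4326083.00/29362.00 = 147.34 mm; y_c = 1618548.00/29362.00 = 55.12 mm.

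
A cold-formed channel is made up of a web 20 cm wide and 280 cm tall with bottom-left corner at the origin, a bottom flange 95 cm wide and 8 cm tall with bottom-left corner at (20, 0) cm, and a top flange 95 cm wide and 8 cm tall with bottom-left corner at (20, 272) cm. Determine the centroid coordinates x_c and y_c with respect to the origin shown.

x_c = 22.28 cm, y_c = 140.00 cm

web: A = 20 × 280 = 5600.00, centroid at (10.00, 140.00).
bottom flange: A = 95 × 8 = 760.00, centroid at (67.50, 4.00).
top flange: A = 95 × 8 = 760.00, centroid at (67.50, 276.00).
ΣA = 7120.00 cm²
ΣAx_c = (5600.00)(10.00) + (760.00)(67.50) + (760.00)(67.50) = 158600.00 cm³
ΣAy_c = (5600.00)(140.00) + (760.00)(4.00) + (760.00)(276.00) = 996800.00 cm³
x_c = 158600.00 / 7120.00 = 22.28 cm
y_c = 996800.00 / 7120.00 = 140.00 cm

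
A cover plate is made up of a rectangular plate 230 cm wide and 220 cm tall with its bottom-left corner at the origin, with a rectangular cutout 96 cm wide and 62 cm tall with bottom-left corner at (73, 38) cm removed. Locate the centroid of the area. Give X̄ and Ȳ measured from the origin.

plate: A = 230 × 220 = 50600.00, centroid at (115.00, 110.00).
hole: A = −(96 × 62) = -5952.00, centroid at (121.00, 69.00).
ΣA = 44648.00 cm²
ΣAX̄ = (50600.00)(115.00) + (-5952.00)(121.00) = 5098808.00 cm³
ΣAȲ = (50600.00)(110.00) + (-5952.00)(69.00) = 5155312.00 cm³
X̄ = 5098808.00 / 44648.00 = 114.20 cm
Ȳ = 5155312.00 / 44648.00 = 115.47 cm

X̄ = 114.20 cm, Ȳ = 115.47 cm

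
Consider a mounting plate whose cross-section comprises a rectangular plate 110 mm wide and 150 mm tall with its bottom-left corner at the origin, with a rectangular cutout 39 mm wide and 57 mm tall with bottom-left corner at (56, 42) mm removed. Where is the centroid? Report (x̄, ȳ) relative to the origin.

Part | A | x̄ᵢ | ȳᵢ | A·x̄ᵢ | A·ȳᵢ
plate | 16500.00 | 55.00 | 75.00 | 907500.00 | 1237500.00
hole | -2223.00 | 75.50 | 70.50 | -167836.50 | -156721.50
Σ | 14277.00 |  |  | 739663.50 | 1080778.50
x̄ = 739663.50 / 14277.00 = 51.81 mm
ȳ = 1080778.50 / 14277.00 = 75.70 mm

x̄ = 51.81 mm, ȳ = 75.70 mm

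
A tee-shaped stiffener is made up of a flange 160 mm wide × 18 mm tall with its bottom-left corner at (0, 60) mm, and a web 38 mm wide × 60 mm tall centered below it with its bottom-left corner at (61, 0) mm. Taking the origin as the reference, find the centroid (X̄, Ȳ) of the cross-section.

web: A = 38 × 60 = 2280.00, centroid at (80.00, 30.00).
flange: A = 160 × 18 = 2880.00, centroid at (80.00, 69.00).
ΣA = 5160.00 mm²
ΣAX̄ = (2280.00)(80.00) + (2880.00)(80.00) = 412800.00 mm³
ΣAȲ = (2280.00)(30.00) + (2880.00)(69.00) = 267120.00 mm³
X̄ = 412800.00 / 5160.00 = 80.00 mm
Ȳ = 267120.00 / 5160.00 = 51.77 mm

X̄ = 80.00 mm, Ȳ = 51.77 mm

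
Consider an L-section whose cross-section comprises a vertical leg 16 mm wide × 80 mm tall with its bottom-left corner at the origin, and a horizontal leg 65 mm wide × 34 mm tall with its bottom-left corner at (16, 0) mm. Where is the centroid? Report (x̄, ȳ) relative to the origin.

x̄ = 33.65 mm, ȳ = 25.44 mm

Part | A | x̄ᵢ | ȳᵢ | A·x̄ᵢ | A·ȳᵢ
vertical leg | 1280.00 | 8.00 | 40.00 | 10240.00 | 51200.00
horizontal leg | 2210.00 | 48.50 | 17.00 | 107185.00 | 37570.00
Σ | 3490.00 |  |  | 117425.00 | 88770.00
x̄ = 117425.00 / 3490.00 = 33.65 mm
ȳ = 88770.00 / 3490.00 = 25.44 mm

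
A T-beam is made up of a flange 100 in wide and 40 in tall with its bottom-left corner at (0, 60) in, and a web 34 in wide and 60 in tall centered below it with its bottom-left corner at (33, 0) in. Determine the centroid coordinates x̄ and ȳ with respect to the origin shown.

x̄ = 50.00 in, ȳ = 63.11 in

web: A = 34 × 60 = 2040.00, centroid at (50.00, 30.00).
flange: A = 100 × 40 = 4000.00, centroid at (50.00, 80.00).
ΣA = 6040.00 in², ΣAx̄ = 302000.00 in³, ΣAȳ = 381200.00 in³.
x̄ = 302000.00/6040.00 = 50.00 in; ȳ = 381200.00/6040.00 = 63.11 in.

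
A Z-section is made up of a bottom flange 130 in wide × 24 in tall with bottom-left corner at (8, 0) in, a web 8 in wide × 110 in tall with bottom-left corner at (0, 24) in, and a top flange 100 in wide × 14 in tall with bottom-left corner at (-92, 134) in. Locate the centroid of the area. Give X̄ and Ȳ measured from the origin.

X̄ = 31.94 in, Ȳ = 56.36 in

bottom flange: A = 130 × 24 = 3120.00, centroid at (73.00, 12.00).
web: A = 8 × 110 = 880.00, centroid at (4.00, 79.00).
top flange: A = 100 × 14 = 1400.00, centroid at (-42.00, 141.00).
ΣA = 5400.00 in², ΣAX̄ = 172480.00 in³, ΣAȲ = 304360.00 in³.
X̄ = 172480.00/5400.00 = 31.94 in; Ȳ = 304360.00/5400.00 = 56.36 in.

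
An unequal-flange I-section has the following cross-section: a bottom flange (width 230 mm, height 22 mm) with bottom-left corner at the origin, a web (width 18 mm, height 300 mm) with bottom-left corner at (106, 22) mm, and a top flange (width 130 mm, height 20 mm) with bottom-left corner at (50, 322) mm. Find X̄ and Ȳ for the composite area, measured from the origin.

bottom flange: A = 230 × 22 = 5060.00, centroid at (115.00, 11.00).
web: A = 18 × 300 = 5400.00, centroid at (115.00, 172.00).
top flange: A = 130 × 20 = 2600.00, centroid at (115.00, 332.00).
ΣA = 13060.00 mm², ΣAX̄ = 1501900.00 mm³, ΣAȲ = 1847660.00 mm³.
X̄ = 1501900.00/13060.00 = 115.00 mm; Ȳ = 1847660.00/13060.00 = 141.47 mm.

X̄ = 115.00 mm, Ȳ = 141.47 mm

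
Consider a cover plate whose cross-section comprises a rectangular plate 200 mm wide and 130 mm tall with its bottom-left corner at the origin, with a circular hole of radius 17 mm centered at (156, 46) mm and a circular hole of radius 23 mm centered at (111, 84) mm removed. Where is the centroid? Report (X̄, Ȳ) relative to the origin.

X̄ = 97.05 mm, Ȳ = 64.39 mm

plate: A = 200 × 130 = 26000.00, centroid at (100.00, 65.00).
hole 1: A = −π·17² = -907.92, centroid at (156.00, 46.00).
hole 2: A = −π·23² = -1661.90, centroid at (111.00, 84.00).
ΣA = 23430.18 mm², ΣAX̄ = 2273893.26 mm³, ΣAȲ = 1508635.86 mm³.
X̄ = 2273893.26/23430.18 = 97.05 mm; Ȳ = 1508635.86/23430.18 = 64.39 mm.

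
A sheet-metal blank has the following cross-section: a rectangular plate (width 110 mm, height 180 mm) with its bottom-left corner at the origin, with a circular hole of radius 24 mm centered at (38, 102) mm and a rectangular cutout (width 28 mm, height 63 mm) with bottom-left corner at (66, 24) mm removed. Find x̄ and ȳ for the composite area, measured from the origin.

x̄ = 54.18 mm, ȳ = 92.41 mm

plate: A = 110 × 180 = 19800.00, centroid at (55.00, 90.00).
hole 1: A = −π·24² = -1809.56, centroid at (38.00, 102.00).
hole 2: A = −(28 × 63) = -1764.00, centroid at (80.00, 55.50).
ΣA = 16226.44 mm²
ΣAx̄ = (19800.00)(55.00) + (-1809.56)(38.00) + (-1764.00)(80.00) = 879116.82 mm³
ΣAȳ = (19800.00)(90.00) + (-1809.56)(102.00) + (-1764.00)(55.50) = 1499523.15 mm³
x̄ = 879116.82 / 16226.44 = 54.18 mm
ȳ = 1499523.15 / 16226.44 = 92.41 mm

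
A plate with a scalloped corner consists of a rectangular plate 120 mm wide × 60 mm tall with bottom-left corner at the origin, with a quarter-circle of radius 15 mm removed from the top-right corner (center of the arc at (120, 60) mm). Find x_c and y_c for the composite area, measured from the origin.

x_c = 58.65 mm, y_c = 29.41 mm

Part | A | x̄ᵢ | ȳᵢ | A·x̄ᵢ | A·ȳᵢ
plate | 7200.00 | 60.00 | 30.00 | 432000.00 | 216000.00
removed quarter-circle | -176.71 | 113.63 | 53.63 | -20080.75 | -9477.88
Σ | 7023.29 |  |  | 411919.25 | 206522.12
x_c = 411919.25 / 7023.29 = 58.65 mm
y_c = 206522.12 / 7023.29 = 29.41 mm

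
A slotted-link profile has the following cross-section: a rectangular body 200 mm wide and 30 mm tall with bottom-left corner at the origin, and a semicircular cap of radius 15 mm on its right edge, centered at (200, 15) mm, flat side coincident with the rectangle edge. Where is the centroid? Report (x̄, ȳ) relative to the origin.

Part | A | x̄ᵢ | ȳᵢ | A·x̄ᵢ | A·ȳᵢ
rectangular body | 6000.00 | 100.00 | 15.00 | 600000.00 | 90000.00
semicircular end | 353.43 | 206.37 | 15.00 | 72935.83 | 5301.44
Σ | 6353.43 |  |  | 672935.83 | 95301.44
x̄ = 672935.83 / 6353.43 = 105.92 mm
ȳ = 95301.44 / 6353.43 = 15.00 mm

x̄ = 105.92 mm, ȳ = 15.00 mm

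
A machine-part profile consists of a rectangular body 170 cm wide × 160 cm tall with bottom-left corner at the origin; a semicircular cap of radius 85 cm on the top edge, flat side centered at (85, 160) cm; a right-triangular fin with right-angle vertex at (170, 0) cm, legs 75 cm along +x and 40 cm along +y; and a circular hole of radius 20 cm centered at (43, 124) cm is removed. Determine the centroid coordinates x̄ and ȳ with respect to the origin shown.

x̄ = 90.61 cm, ȳ = 109.96 cm

rectangular body: A = 170 × 160 = 27200.00, centroid at (85.00, 80.00).
semicircular top: A = ½π·85² = 11349.00, centroid at (85.00, 196.08).
triangular fin: A = ½·75·40 = 1500.00, centroid at (195.00, 13.33).
hole: A = −π·20² = -1256.64, centroid at (43.00, 124.00).
ΣA = 38792.37 cm²
ΣAx̄ = (27200.00)(85.00) + (11349.00)(85.00) + (1500.00)(195.00) + (-1256.64)(43.00) = 3515129.90 cm³
ΣAȳ = (27200.00)(80.00) + (11349.00)(196.08) + (1500.00)(13.33) + (-1256.64)(124.00) = 4265434.22 cm³
x̄ = 3515129.90 / 38792.37 = 90.61 cm
ȳ = 4265434.22 / 38792.37 = 109.96 cm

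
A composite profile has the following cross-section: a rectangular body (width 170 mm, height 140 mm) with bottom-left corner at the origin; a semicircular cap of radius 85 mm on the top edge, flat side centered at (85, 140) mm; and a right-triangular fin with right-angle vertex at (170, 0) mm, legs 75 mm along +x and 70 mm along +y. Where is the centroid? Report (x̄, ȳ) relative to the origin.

x̄ = 92.64 mm, ȳ = 98.63 mm

rectangular body: A = 170 × 140 = 23800.00, centroid at (85.00, 70.00).
semicircular top: A = ½π·85² = 11349.00, centroid at (85.00, 176.08).
triangular fin: A = ½·75·70 = 2625.00, centroid at (195.00, 23.33).
ΣA = 37774.00 mm², ΣAx̄ = 3499540.29 mm³, ΣAȳ = 3725527.15 mm³.
x̄ = 3499540.29/37774.00 = 92.64 mm; ȳ = 3725527.15/37774.00 = 98.63 mm.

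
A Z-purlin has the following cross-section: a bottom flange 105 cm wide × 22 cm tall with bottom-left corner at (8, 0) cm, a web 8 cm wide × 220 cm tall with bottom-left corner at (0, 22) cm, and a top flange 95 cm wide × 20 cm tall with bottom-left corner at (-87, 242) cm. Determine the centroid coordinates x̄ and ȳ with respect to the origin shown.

x̄ = 12.02 cm, ȳ = 123.37 cm

Part | A | x̄ᵢ | ȳᵢ | A·x̄ᵢ | A·ȳᵢ
bottom flange | 2310.00 | 60.50 | 11.00 | 139755.00 | 25410.00
web | 1760.00 | 4.00 | 132.00 | 7040.00 | 232320.00
top flange | 1900.00 | -39.50 | 252.00 | -75050.00 | 478800.00
Σ | 5970.00 |  |  | 71745.00 | 736530.00
x̄ = 71745.00 / 5970.00 = 12.02 cm
ȳ = 736530.00 / 5970.00 = 123.37 cm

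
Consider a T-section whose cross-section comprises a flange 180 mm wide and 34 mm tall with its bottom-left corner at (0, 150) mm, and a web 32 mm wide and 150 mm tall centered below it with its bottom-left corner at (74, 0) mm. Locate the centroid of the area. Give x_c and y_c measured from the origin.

Part | A | x̄ᵢ | ȳᵢ | A·x̄ᵢ | A·ȳᵢ
web | 4800.00 | 90.00 | 75.00 | 432000.00 | 360000.00
flange | 6120.00 | 90.00 | 167.00 | 550800.00 | 1022040.00
Σ | 10920.00 |  |  | 982800.00 | 1382040.00
x_c = 982800.00 / 10920.00 = 90.00 mm
y_c = 1382040.00 / 10920.00 = 126.56 mm

x_c = 90.00 mm, y_c = 126.56 mm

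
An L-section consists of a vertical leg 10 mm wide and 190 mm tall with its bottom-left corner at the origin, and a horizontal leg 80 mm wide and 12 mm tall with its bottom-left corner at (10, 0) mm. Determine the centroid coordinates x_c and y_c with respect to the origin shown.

Part | A | x̄ᵢ | ȳᵢ | A·x̄ᵢ | A·ȳᵢ
vertical leg | 1900.00 | 5.00 | 95.00 | 9500.00 | 180500.00
horizontal leg | 960.00 | 50.00 | 6.00 | 48000.00 | 5760.00
Σ | 2860.00 |  |  | 57500.00 | 186260.00
x_c = 57500.00 / 2860.00 = 20.10 mm
y_c = 186260.00 / 2860.00 = 65.13 mm

x_c = 20.10 mm, y_c = 65.13 mm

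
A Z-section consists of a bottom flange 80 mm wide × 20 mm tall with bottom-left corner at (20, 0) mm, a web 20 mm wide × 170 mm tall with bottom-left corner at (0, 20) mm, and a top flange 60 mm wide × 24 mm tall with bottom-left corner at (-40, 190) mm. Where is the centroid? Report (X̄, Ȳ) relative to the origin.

X̄ = 17.95 mm, Ȳ = 103.09 mm

bottom flange: A = 80 × 20 = 1600.00, centroid at (60.00, 10.00).
web: A = 20 × 170 = 3400.00, centroid at (10.00, 105.00).
top flange: A = 60 × 24 = 1440.00, centroid at (-10.00, 202.00).
ΣA = 6440.00 mm², ΣAX̄ = 115600.00 mm³, ΣAȲ = 663880.00 mm³.
X̄ = 115600.00/6440.00 = 17.95 mm; Ȳ = 663880.00/6440.00 = 103.09 mm.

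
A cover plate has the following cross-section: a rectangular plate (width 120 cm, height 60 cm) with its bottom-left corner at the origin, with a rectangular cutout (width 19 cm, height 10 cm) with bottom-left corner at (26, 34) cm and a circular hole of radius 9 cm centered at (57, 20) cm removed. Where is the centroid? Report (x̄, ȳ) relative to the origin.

plate: A = 120 × 60 = 7200.00, centroid at (60.00, 30.00).
hole 1: A = −(19 × 10) = -190.00, centroid at (35.50, 39.00).
hole 2: A = −π·9² = -254.47, centroid at (57.00, 20.00).
ΣA = 6755.53 cm²
ΣAx̄ = (7200.00)(60.00) + (-190.00)(35.50) + (-254.47)(57.00) = 410750.27 cm³
ΣAȳ = (7200.00)(30.00) + (-190.00)(39.00) + (-254.47)(20.00) = 203500.62 cm³
x̄ = 410750.27 / 6755.53 = 60.80 cm
ȳ = 203500.62 / 6755.53 = 30.12 cm

x̄ = 60.80 cm, ȳ = 30.12 cm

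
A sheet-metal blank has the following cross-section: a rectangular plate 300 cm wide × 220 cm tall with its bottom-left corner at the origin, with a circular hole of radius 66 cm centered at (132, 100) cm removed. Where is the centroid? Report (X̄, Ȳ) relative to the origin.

plate: A = 300 × 220 = 66000.00, centroid at (150.00, 110.00).
hole: A = −π·66² = -13684.78, centroid at (132.00, 100.00).
ΣA = 52315.22 cm², ΣAX̄ = 8093609.36 cm³, ΣAȲ = 5891522.24 cm³.
X̄ = 8093609.36/52315.22 = 154.71 cm; Ȳ = 5891522.24/52315.22 = 112.62 cm.

X̄ = 154.71 cm, Ȳ = 112.62 cm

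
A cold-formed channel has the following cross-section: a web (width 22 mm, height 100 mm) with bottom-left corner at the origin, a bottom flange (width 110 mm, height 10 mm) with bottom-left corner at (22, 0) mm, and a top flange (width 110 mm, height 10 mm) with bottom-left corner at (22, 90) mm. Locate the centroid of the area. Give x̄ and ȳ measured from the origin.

x̄ = 44.00 mm, ȳ = 50.00 mm

web: A = 22 × 100 = 2200.00, centroid at (11.00, 50.00).
bottom flange: A = 110 × 10 = 1100.00, centroid at (77.00, 5.00).
top flange: A = 110 × 10 = 1100.00, centroid at (77.00, 95.00).
ΣA = 4400.00 mm², ΣAx̄ = 193600.00 mm³, ΣAȳ = 220000.00 mm³.
x̄ = 193600.00/4400.00 = 44.00 mm; ȳ = 220000.00/4400.00 = 50.00 mm.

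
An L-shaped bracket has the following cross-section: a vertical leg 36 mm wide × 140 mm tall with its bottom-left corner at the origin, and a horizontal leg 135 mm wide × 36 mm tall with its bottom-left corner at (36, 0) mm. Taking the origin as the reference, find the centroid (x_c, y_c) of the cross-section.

vertical leg: A = 36 × 140 = 5040.00, centroid at (18.00, 70.00).
horizontal leg: A = 135 × 36 = 4860.00, centroid at (103.50, 18.00).
ΣA = 9900.00 mm², ΣAx_c = 593730.00 mm³, ΣAy_c = 440280.00 mm³.
x_c = 593730.00/9900.00 = 59.97 mm; y_c = 440280.00/9900.00 = 44.47 mm.

x_c = 59.97 mm, y_c = 44.47 mm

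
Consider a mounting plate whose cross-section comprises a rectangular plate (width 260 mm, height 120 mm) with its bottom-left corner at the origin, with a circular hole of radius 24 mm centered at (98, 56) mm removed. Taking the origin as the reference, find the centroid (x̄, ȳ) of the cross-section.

plate: A = 260 × 120 = 31200.00, centroid at (130.00, 60.00).
hole: A = −π·24² = -1809.56, centroid at (98.00, 56.00).
ΣA = 29390.44 mm²
ΣAx̄ = (31200.00)(130.00) + (-1809.56)(98.00) = 3878663.38 mm³
ΣAȳ = (31200.00)(60.00) + (-1809.56)(56.00) = 1770664.79 mm³
x̄ = 3878663.38 / 29390.44 = 131.97 mm
ȳ = 1770664.79 / 29390.44 = 60.25 mm

x̄ = 131.97 mm, ȳ = 60.25 mm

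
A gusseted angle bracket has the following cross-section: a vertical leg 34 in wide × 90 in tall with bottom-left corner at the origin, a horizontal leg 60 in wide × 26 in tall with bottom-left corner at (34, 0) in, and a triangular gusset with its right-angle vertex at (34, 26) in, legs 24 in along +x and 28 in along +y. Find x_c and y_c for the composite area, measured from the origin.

vertical leg: A = 34 × 90 = 3060.00, centroid at (17.00, 45.00).
horizontal leg: A = 60 × 26 = 1560.00, centroid at (64.00, 13.00).
gusset: A = ½·24·28 = 336.00, centroid at (42.00, 35.33).
ΣA = 4956.00 in², ΣAx_c = 165972.00 in³, ΣAy_c = 169852.00 in³.
x_c = 165972.00/4956.00 = 33.49 in; y_c = 169852.00/4956.00 = 34.27 in.

x_c = 33.49 in, y_c = 34.27 in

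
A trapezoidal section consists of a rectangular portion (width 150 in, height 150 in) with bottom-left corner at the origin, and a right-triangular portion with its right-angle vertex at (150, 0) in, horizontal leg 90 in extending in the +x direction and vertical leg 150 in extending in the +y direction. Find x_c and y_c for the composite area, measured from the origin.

x_c = 99.23 in, y_c = 69.23 in

rectangular portion: A = 150 × 150 = 22500.00, centroid at (75.00, 75.00).
triangular portion: A = ½·90·150 = 6750.00, centroid at (180.00, 50.00).
ΣA = 29250.00 in², ΣAx_c = 2902500.00 in³, ΣAy_c = 2025000.00 in³.
x_c = 2902500.00/29250.00 = 99.23 in; y_c = 2025000.00/29250.00 = 69.23 in.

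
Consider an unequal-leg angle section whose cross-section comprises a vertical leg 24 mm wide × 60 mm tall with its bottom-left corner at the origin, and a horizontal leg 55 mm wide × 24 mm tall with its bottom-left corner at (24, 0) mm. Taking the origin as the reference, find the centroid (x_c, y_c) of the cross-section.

x_c = 30.89 mm, y_c = 21.39 mm

vertical leg: A = 24 × 60 = 1440.00, centroid at (12.00, 30.00).
horizontal leg: A = 55 × 24 = 1320.00, centroid at (51.50, 12.00).
ΣA = 2760.00 mm², ΣAx_c = 85260.00 mm³, ΣAy_c = 59040.00 mm³.
x_c = 85260.00/2760.00 = 30.89 mm; y_c = 59040.00/2760.00 = 21.39 mm.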